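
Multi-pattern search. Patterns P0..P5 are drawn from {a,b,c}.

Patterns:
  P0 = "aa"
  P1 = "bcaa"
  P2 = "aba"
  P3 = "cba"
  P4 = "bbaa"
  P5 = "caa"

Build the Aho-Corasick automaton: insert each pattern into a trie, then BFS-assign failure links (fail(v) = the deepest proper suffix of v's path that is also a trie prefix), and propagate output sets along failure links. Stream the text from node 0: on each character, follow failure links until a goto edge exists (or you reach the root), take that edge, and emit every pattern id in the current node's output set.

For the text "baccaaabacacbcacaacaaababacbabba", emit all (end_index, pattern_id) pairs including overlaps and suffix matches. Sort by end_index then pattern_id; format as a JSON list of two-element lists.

Build:
Trie (insert patterns):
  n0 'ε': a→1 b→3 c→9
  n1 'a': a→2 b→7
  n2 'aa': ·  ←P0
  n3 'b': b→12 c→4
  n4 'bc': a→5
  n5 'bca': a→6
  n6 'bcaa': ·  ←P1
  n7 'ab': a→8
  n8 'aba': ·  ←P2
  n9 'c': a→15 b→10
  n10 'cb': a→11
  n11 'cba': ·  ←P3
  n12 'bb': a→13
  n13 'bba': a→14
  n14 'bbaa': ·  ←P4
  n15 'ca': a→16
  n16 'caa': ·  ←P5

BFS fail/out derivation:
  n1('a'): parent n0 fail=0; on 'a' 0 → fail=0;  out ∅∪∅=∅
  n3('b'): parent n0 fail=0; on 'b' 0 → fail=0;  out ∅∪∅=∅
  n9('c'): parent n0 fail=0; on 'c' 0 → fail=0;  out ∅∪∅=∅
  n2('aa'): parent n1 fail=0; on 'a' 0 → fail=1;  out {0}∪∅={0}
  n4('bc'): parent n3 fail=0; on 'c' 0 → fail=9;  out ∅∪∅=∅
  n7('ab'): parent n1 fail=0; on 'b' 0 → fail=3;  out ∅∪∅=∅
  n10('cb'): parent n9 fail=0; on 'b' 0 → fail=3;  out ∅∪∅=∅
  n12('bb'): parent n3 fail=0; on 'b' 0 → fail=3;  out ∅∪∅=∅
  n15('ca'): parent n9 fail=0; on 'a' 0 → fail=1;  out ∅∪∅=∅
  n5('bca'): parent n4 fail=9; on 'a' 9 → fail=15;  out ∅∪∅=∅
  n8('aba'): parent n7 fail=3; on 'a' 3→0 → fail=1;  out {2}∪∅={2}
  n11('cba'): parent n10 fail=3; on 'a' 3→0 → fail=1;  out {3}∪∅={3}
  n13('bba'): parent n12 fail=3; on 'a' 3→0 → fail=1;  out ∅∪∅=∅
  n16('caa'): parent n15 fail=1; on 'a' 1 → fail=2;  out {5}∪{0}={0,5}
  n6('bcaa'): parent n5 fail=15; on 'a' 15 → fail=16;  out {1}∪{0,5}={0,1,5}
  n14('bbaa'): parent n13 fail=1; on 'a' 1 → fail=2;  out {4}∪{0}={0,4}

Text stream:
pos 0 'b': at 3
pos 1 'a': at 1 ·f
pos 2 'c': at 9 ·f
pos 3 'c': at 9 ·f
pos 4 'a': at 15
pos 5 'a': at 16  emit P0@[4:5],P5@[3:5]
pos 6 'a': at 2 ·f  emit P0@[5:6]
pos 7 'b': at 7 ·f
pos 8 'a': at 8  emit P2@[6:8]
pos 9 'c': at 9 ·f
pos 10 'a': at 15
pos 11 'c': at 9 ·f
pos 12 'b': at 10
pos 13 'c': at 4 ·f
pos 14 'a': at 5
pos 15 'c': at 9 ·f
pos 16 'a': at 15
pos 17 'a': at 16  emit P0@[16:17],P5@[15:17]
pos 18 'c': at 9 ·f
pos 19 'a': at 15
pos 20 'a': at 16  emit P0@[19:20],P5@[18:20]
pos 21 'a': at 2 ·f  emit P0@[20:21]
pos 22 'b': at 7 ·f
pos 23 'a': at 8  emit P2@[21:23]
pos 24 'b': at 7 ·f
pos 25 'a': at 8  emit P2@[23:25]
pos 26 'c': at 9 ·f
pos 27 'b': at 10
pos 28 'a': at 11  emit P3@[26:28]
pos 29 'b': at 7 ·f
pos 30 'b': at 12 ·f
pos 31 'a': at 13

Matches: [[5,0],[5,5],[6,0],[8,2],[17,0],[17,5],[20,0],[20,5],[21,0],[23,2],[25,2],[28,3]]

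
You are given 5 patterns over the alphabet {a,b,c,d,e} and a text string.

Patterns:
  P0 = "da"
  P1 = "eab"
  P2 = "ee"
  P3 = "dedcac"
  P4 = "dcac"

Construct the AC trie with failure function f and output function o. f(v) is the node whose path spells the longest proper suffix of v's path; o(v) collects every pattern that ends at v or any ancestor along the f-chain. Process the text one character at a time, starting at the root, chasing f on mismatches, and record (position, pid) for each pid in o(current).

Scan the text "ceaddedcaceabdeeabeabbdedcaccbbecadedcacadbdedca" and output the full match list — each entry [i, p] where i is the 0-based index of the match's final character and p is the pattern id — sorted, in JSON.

Construct AC machine:
Trie (insert patterns):
  n0 'ε': d→1 e→3
  n1 'd': a→2 c→12 e→7
  n2 'da': ·  ←P0
  n3 'e': a→4 e→6
  n4 'ea': b→5
  n5 'eab': ·  ←P1
  n6 'ee': ·  ←P2
  n7 'de': d→8
  n8 'ded': c→9
  n9 'dedc': a→10
  n10 'dedca': c→11
  n11 'dedcac': ·  ←P3
  n12 'dc': a→13
  n13 'dca': c→14
  n14 'dcac': ·  ←P4

Failure links (BFS by depth):
  fail(1) 'd': from fail(0)=0 chase 'd': 0 ⇒ 0;  out=∅∪out(0)=∅
  fail(3) 'e': from fail(0)=0 chase 'e': 0 ⇒ 0;  out=∅∪out(0)=∅
  fail(2) 'da': from fail(1)=0 chase 'a': 0 ⇒ 0;  out={0}∪out(0)={0}
  fail(4) 'ea': from fail(3)=0 chase 'a': 0 ⇒ 0;  out=∅∪out(0)=∅
  fail(6) 'ee': from fail(3)=0 chase 'e': 0 ⇒ 3;  out={2}∪out(3)={2}
  fail(7) 'de': from fail(1)=0 chase 'e': 0 ⇒ 3;  out=∅∪out(3)=∅
  fail(12) 'dc': from fail(1)=0 chase 'c': 0 ⇒ 0;  out=∅∪out(0)=∅
  fail(5) 'eab': from fail(4)=0 chase 'b': 0 ⇒ 0;  out={1}∪out(0)={1}
  fail(8) 'ded': from fail(7)=3 chase 'd': 3→0 ⇒ 1;  out=∅∪out(1)=∅
  fail(13) 'dca': from fail(12)=0 chase 'a': 0 ⇒ 0;  out=∅∪out(0)=∅
  fail(9) 'dedc': from fail(8)=1 chase 'c': 1 ⇒ 12;  out=∅∪out(12)=∅
  fail(14) 'dcac': from fail(13)=0 chase 'c': 0 ⇒ 0;  out={4}∪out(0)={4}
  fail(10) 'dedca': from fail(9)=12 chase 'a': 12 ⇒ 13;  out=∅∪out(13)=∅
  fail(11) 'dedcac': from fail(10)=13 chase 'c': 13 ⇒ 14;  out={3}∪out(14)={3,4}

Text stream:
pos 0 'c': at 0
pos 1 'e': at 3
pos 2 'a': at 4
pos 3 'd': at 1 ·f
pos 4 'd': at 1 ·f
pos 5 'e': at 7
pos 6 'd': at 8
pos 7 'c': at 9
pos 8 'a': at 10
pos 9 'c': at 11  ** P3@[4:9],P4@[6:9]
pos 10 'e': at 3 ·f
pos 11 'a': at 4
pos 12 'b': at 5  ** P1@[10:12]
pos 13 'd': at 1 ·f
pos 14 'e': at 7
pos 15 'e': at 6 ·f  ** P2@[14:15]
pos 16 'a': at 4 ·f
pos 17 'b': at 5  ** P1@[15:17]
pos 18 'e': at 3 ·f
pos 19 'a': at 4
pos 20 'b': at 5  ** P1@[18:20]
pos 21 'b': at 0 ·f
pos 22 'd': at 1
pos 23 'e': at 7
pos 24 'd': at 8
pos 25 'c': at 9
pos 26 'a': at 10
pos 27 'c': at 11  ** P3@[22:27],P4@[24:27]
pos 28 'c': at 0 ·f
pos 29 'b': at 0
pos 30 'b': at 0
pos 31 'e': at 3
pos 32 'c': at 0 ·f
pos 33 'a': at 0
pos 34 'd': at 1
pos 35 'e': at 7
pos 36 'd': at 8
pos 37 'c': at 9
pos 38 'a': at 10
pos 39 'c': at 11  ** P3@[34:39],P4@[36:39]
pos 40 'a': at 0 ·f
pos 41 'd': at 1
pos 42 'b': at 0 ·f
pos 43 'd': at 1
pos 44 'e': at 7
pos 45 'd': at 8
pos 46 'c': at 9
pos 47 'a': at 10

Matches: [[9,3],[9,4],[12,1],[15,2],[17,1],[20,1],[27,3],[27,4],[39,3],[39,4]]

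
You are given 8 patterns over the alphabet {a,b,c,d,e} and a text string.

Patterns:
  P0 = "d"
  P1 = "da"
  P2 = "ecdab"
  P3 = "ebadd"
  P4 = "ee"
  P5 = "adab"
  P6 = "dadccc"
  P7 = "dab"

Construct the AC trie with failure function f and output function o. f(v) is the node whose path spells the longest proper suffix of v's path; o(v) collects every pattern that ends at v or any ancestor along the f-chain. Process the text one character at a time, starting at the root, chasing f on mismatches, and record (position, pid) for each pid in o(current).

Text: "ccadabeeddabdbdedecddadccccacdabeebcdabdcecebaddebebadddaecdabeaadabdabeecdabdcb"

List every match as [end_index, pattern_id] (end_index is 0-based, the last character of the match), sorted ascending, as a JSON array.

Build:
Trie nodes:
  0='ε' goto a→13 d→1 e→3
  1='d' goto a→2  [P0 ends]
  2='da' goto b→21 d→17  [P1 ends]
  3='e' goto b→8 c→4 e→12
  4='ec' goto d→5
  5='ecd' goto a→6
  6='ecda' goto b→7
  7='ecdab' goto ·  [P2 ends]
  8='eb' goto a→9
  9='eba' goto d→10
  10='ebad' goto d→11
  11='ebadd' goto ·  [P3 ends]
  12='ee' goto ·  [P4 ends]
  13='a' goto d→14
  14='ad' goto a→15
  15='ada' goto b→16
  16='adab' goto ·  [P5 ends]
  17='dad' goto c→18
  18='dadc' goto c→19
  19='dadcc' goto c→20
  20='dadccc' goto ·  [P6 ends]
  21='dab' goto ·  [P7 ends]

Failure links (BFS by depth):
  fail(1) 'd': from fail(0)=0 chase 'd': 0 ⇒ 0;  out={0}∪out(0)={0}
  fail(3) 'e': from fail(0)=0 chase 'e': 0 ⇒ 0;  out=∅∪out(0)=∅
  fail(13) 'a': from fail(0)=0 chase 'a': 0 ⇒ 0;  out=∅∪out(0)=∅
  fail(2) 'da': from fail(1)=0 chase 'a': 0 ⇒ 13;  out={1}∪out(13)={1}
  fail(4) 'ec': from fail(3)=0 chase 'c': 0 ⇒ 0;  out=∅∪out(0)=∅
  fail(8) 'eb': from fail(3)=0 chase 'b': 0 ⇒ 0;  out=∅∪out(0)=∅
  fail(12) 'ee': from fail(3)=0 chase 'e': 0 ⇒ 3;  out={4}∪out(3)={4}
  fail(14) 'ad': from fail(13)=0 chase 'd': 0 ⇒ 1;  out=∅∪out(1)={0}
  fail(5) 'ecd': from fail(4)=0 chase 'd': 0 ⇒ 1;  out=∅∪out(1)={0}
  fail(9) 'eba': from fail(8)=0 chase 'a': 0 ⇒ 13;  out=∅∪out(13)=∅
  fail(15) 'ada': from fail(14)=1 chase 'a': 1 ⇒ 2;  out=∅∪out(2)={1}
  fail(17) 'dad': from fail(2)=13 chase 'd': 13 ⇒ 14;  out=∅∪out(14)={0}
  fail(21) 'dab': from fail(2)=13 chase 'b': 13→0 ⇒ 0;  out={7}∪out(0)={7}
  fail(6) 'ecda': from fail(5)=1 chase 'a': 1 ⇒ 2;  out=∅∪out(2)={1}
  fail(10) 'ebad': from fail(9)=13 chase 'd': 13 ⇒ 14;  out=∅∪out(14)={0}
  fail(16) 'adab': from fail(15)=2 chase 'b': 2 ⇒ 21;  out={5}∪out(21)={5,7}
  fail(18) 'dadc': from fail(17)=14 chase 'c': 14→1→0 ⇒ 0;  out=∅∪out(0)=∅
  fail(7) 'ecdab': from fail(6)=2 chase 'b': 2 ⇒ 21;  out={2}∪out(21)={2,7}
  fail(11) 'ebadd': from fail(10)=14 chase 'd': 14→1→0 ⇒ 1;  out={3}∪out(1)={0,3}
  fail(19) 'dadcc': from fail(18)=0 chase 'c': 0 ⇒ 0;  out=∅∪out(0)=∅
  fail(20) 'dadccc': from fail(19)=0 chase 'c': 0 ⇒ 0;  out={6}∪out(0)={6}

Text stream:
i=0 'c': node 0→0
i=1 'c': node 0→0
i=2 'a': node 0→13
i=3 'd': node 13→14  ** P0@[3:3]
i=4 'a': node 14→15  ** P1@[3:4]
i=5 'b': node 15→16  ** P5@[2:5],P7@[3:5]
i=6 'e': node 16→3 (fail-walked)
i=7 'e': node 3→12  ** P4@[6:7]
i=8 'd': node 12→1 (fail-walked)  ** P0@[8:8]
i=9 'd': node 1→1 (fail-walked)  ** P0@[9:9]
i=10 'a': node 1→2  ** P1@[9:10]
i=11 'b': node 2→21  ** P7@[9:11]
i=12 'd': node 21→1 (fail-walked)  ** P0@[12:12]
i=13 'b': node 1→0 (fail-walked)
i=14 'd': node 0→1  ** P0@[14:14]
i=15 'e': node 1→3 (fail-walked)
i=16 'd': node 3→1 (fail-walked)  ** P0@[16:16]
i=17 'e': node 1→3 (fail-walked)
i=18 'c': node 3→4
i=19 'd': node 4→5  ** P0@[19:19]
i=20 'd': node 5→1 (fail-walked)  ** P0@[20:20]
i=21 'a': node 1→2  ** P1@[20:21]
i=22 'd': node 2→17  ** P0@[22:22]
i=23 'c': node 17→18
i=24 'c': node 18→19
i=25 'c': node 19→20  ** P6@[20:25]
i=26 'c': node 20→0 (fail-walked)
i=27 'a': node 0→13
i=28 'c': node 13→0 (fail-walked)
i=29 'd': node 0→1  ** P0@[29:29]
i=30 'a': node 1→2  ** P1@[29:30]
i=31 'b': node 2→21  ** P7@[29:31]
i=32 'e': node 21→3 (fail-walked)
i=33 'e': node 3→12  ** P4@[32:33]
i=34 'b': node 12→8 (fail-walked)
i=35 'c': node 8→0 (fail-walked)
i=36 'd': node 0→1  ** P0@[36:36]
i=37 'a': node 1→2  ** P1@[36:37]
i=38 'b': node 2→21  ** P7@[36:38]
i=39 'd': node 21→1 (fail-walked)  ** P0@[39:39]
i=40 'c': node 1→0 (fail-walked)
i=41 'e': node 0→3
i=42 'c': node 3→4
i=43 'e': node 4→3 (fail-walked)
i=44 'b': node 3→8
i=45 'a': node 8→9
i=46 'd': node 9→10  ** P0@[46:46]
i=47 'd': node 10→11  ** P0@[47:47],P3@[43:47]
i=48 'e': node 11→3 (fail-walked)
i=49 'b': node 3→8
i=50 'e': node 8→3 (fail-walked)
i=51 'b': node 3→8
i=52 'a': node 8→9
i=53 'd': node 9→10  ** P0@[53:53]
i=54 'd': node 10→11  ** P0@[54:54],P3@[50:54]
i=55 'd': node 11→1 (fail-walked)  ** P0@[55:55]
i=56 'a': node 1→2  ** P1@[55:56]
i=57 'e': node 2→3 (fail-walked)
i=58 'c': node 3→4
i=59 'd': node 4→5  ** P0@[59:59]
i=60 'a': node 5→6  ** P1@[59:60]
i=61 'b': node 6→7  ** P2@[57:61],P7@[59:61]
i=62 'e': node 7→3 (fail-walked)
i=63 'a': node 3→13 (fail-walked)
i=64 'a': node 13→13 (fail-walked)
i=65 'd': node 13→14  ** P0@[65:65]
i=66 'a': node 14→15  ** P1@[65:66]
i=67 'b': node 15→16  ** P5@[64:67],P7@[65:67]
i=68 'd': node 16→1 (fail-walked)  ** P0@[68:68]
i=69 'a': node 1→2  ** P1@[68:69]
i=70 'b': node 2→21  ** P7@[68:70]
i=71 'e': node 21→3 (fail-walked)
i=72 'e': node 3→12  ** P4@[71:72]
i=73 'c': node 12→4 (fail-walked)
i=74 'd': node 4→5  ** P0@[74:74]
i=75 'a': node 5→6  ** P1@[74:75]
i=76 'b': node 6→7  ** P2@[72:76],P7@[74:76]
i=77 'd': node 7→1 (fail-walked)  ** P0@[77:77]
i=78 'c': node 1→0 (fail-walked)
i=79 'b': node 0→0

Result: [[3,0],[4,1],[5,5],[5,7],[7,4],[8,0],[9,0],[10,1],[11,7],[12,0],[14,0],[16,0],[19,0],[20,0],[21,1],[22,0],[25,6],[29,0],[30,1],[31,7],[33,4],[36,0],[37,1],[38,7],[39,0],[46,0],[47,0],[47,3],[53,0],[54,0],[54,3],[55,0],[56,1],[59,0],[60,1],[61,2],[61,7],[65,0],[66,1],[67,5],[67,7],[68,0],[69,1],[70,7],[72,4],[74,0],[75,1],[76,2],[76,7],[77,0]]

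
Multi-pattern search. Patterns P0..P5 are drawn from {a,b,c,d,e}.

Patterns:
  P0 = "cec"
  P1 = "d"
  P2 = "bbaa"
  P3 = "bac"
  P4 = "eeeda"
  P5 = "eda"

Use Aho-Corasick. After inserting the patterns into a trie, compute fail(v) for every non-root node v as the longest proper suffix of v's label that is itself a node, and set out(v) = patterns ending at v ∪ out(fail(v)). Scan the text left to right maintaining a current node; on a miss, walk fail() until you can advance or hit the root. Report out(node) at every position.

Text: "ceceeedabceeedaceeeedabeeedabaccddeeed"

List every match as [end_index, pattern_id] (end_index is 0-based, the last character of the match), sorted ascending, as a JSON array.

Build automaton:
Trie nodes:
  0='ε' goto b→5 c→1 d→4 e→11
  1='c' goto e→2
  2='ce' goto c→3
  3='cec' goto ·  ←P0
  4='d' goto ·  ←P1
  5='b' goto a→9 b→6
  6='bb' goto a→7
  7='bba' goto a→8
  8='bbaa' goto ·  ←P2
  9='ba' goto c→10
  10='bac' goto ·  ←P3
  11='e' goto d→16 e→12
  12='ee' goto e→13
  13='eee' goto d→14
  14='eeed' goto a→15
  15='eeeda' goto ·  ←P4
  16='ed' goto a→17
  17='eda' goto ·  ←P5

BFS fail/out derivation:
  n1('c'): parent n0 fail=0; on 'c' 0 → fail=0;  out ∅∪∅=∅
  n4('d'): parent n0 fail=0; on 'd' 0 → fail=0;  out {1}∪∅={1}
  n5('b'): parent n0 fail=0; on 'b' 0 → fail=0;  out ∅∪∅=∅
  n11('e'): parent n0 fail=0; on 'e' 0 → fail=0;  out ∅∪∅=∅
  n2('ce'): parent n1 fail=0; on 'e' 0 → fail=11;  out ∅∪∅=∅
  n6('bb'): parent n5 fail=0; on 'b' 0 → fail=5;  out ∅∪∅=∅
  n9('ba'): parent n5 fail=0; on 'a' 0 → fail=0;  out ∅∪∅=∅
  n12('ee'): parent n11 fail=0; on 'e' 0 → fail=11;  out ∅∪∅=∅
  n16('ed'): parent n11 fail=0; on 'd' 0 → fail=4;  out ∅∪{1}={1}
  n3('cec'): parent n2 fail=11; on 'c' 11→0 → fail=1;  out {0}∪∅={0}
  n7('bba'): parent n6 fail=5; on 'a' 5 → fail=9;  out ∅∪∅=∅
  n10('bac'): parent n9 fail=0; on 'c' 0 → fail=1;  out {3}∪∅={3}
  n13('eee'): parent n12 fail=11; on 'e' 11 → fail=12;  out ∅∪∅=∅
  n17('eda'): parent n16 fail=4; on 'a' 4→0 → fail=0;  out {5}∪∅={5}
  n8('bbaa'): parent n7 fail=9; on 'a' 9→0 → fail=0;  out {2}∪∅={2}
  n14('eeed'): parent n13 fail=12; on 'd' 12→11 → fail=16;  out ∅∪{1}={1}
  n15('eeeda'): parent n14 fail=16; on 'a' 16 → fail=17;  out {4}∪{5}={4,5}

Scan:
pos 0 'c': at 1
pos 1 'e': at 2
pos 2 'c': at 3  ** P0@[0:2]
pos 3 'e': at 2 ·f
pos 4 'e': at 12 ·f
pos 5 'e': at 13
pos 6 'd': at 14  ** P1@[6:6]
pos 7 'a': at 15  ** P4@[3:7],P5@[5:7]
pos 8 'b': at 5 ·f
pos 9 'c': at 1 ·f
pos 10 'e': at 2
pos 11 'e': at 12 ·f
pos 12 'e': at 13
pos 13 'd': at 14  ** P1@[13:13]
pos 14 'a': at 15  ** P4@[10:14],P5@[12:14]
pos 15 'c': at 1 ·f
pos 16 'e': at 2
pos 17 'e': at 12 ·f
pos 18 'e': at 13
pos 19 'e': at 13 ·f
pos 20 'd': at 14  ** P1@[20:20]
pos 21 'a': at 15  ** P4@[17:21],P5@[19:21]
pos 22 'b': at 5 ·f
pos 23 'e': at 11 ·f
pos 24 'e': at 12
pos 25 'e': at 13
pos 26 'd': at 14  ** P1@[26:26]
pos 27 'a': at 15  ** P4@[23:27],P5@[25:27]
pos 28 'b': at 5 ·f
pos 29 'a': at 9
pos 30 'c': at 10  ** P3@[28:30]
pos 31 'c': at 1 ·f
pos 32 'd': at 4 ·f  ** P1@[32:32]
pos 33 'd': at 4 ·f  ** P1@[33:33]
pos 34 'e': at 11 ·f
pos 35 'e': at 12
pos 36 'e': at 13
pos 37 'd': at 14  ** P1@[37:37]

Result: [[2,0],[6,1],[7,4],[7,5],[13,1],[14,4],[14,5],[20,1],[21,4],[21,5],[26,1],[27,4],[27,5],[30,3],[32,1],[33,1],[37,1]]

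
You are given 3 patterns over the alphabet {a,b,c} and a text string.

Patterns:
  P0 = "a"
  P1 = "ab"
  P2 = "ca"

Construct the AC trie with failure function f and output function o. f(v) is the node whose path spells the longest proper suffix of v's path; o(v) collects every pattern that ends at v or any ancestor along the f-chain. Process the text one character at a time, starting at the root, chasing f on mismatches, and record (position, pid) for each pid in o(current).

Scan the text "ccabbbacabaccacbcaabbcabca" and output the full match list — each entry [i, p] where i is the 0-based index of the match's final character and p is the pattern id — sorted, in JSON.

Build automaton:
Trie (insert patterns):
  n0 'ε': a→1 c→3
  n1 'a': b→2  [P0 ends]
  n2 'ab': ·  [P1 ends]
  n3 'c': a→4
  n4 'ca': ·  [P2 ends]

BFS fail/out derivation:
  n1('a'): parent n0 fail=0; on 'a' 0 → fail=0;  out {0}∪∅={0}
  n3('c'): parent n0 fail=0; on 'c' 0 → fail=0;  out ∅∪∅=∅
  n2('ab'): parent n1 fail=0; on 'b' 0 → fail=0;  out {1}∪∅={1}
  n4('ca'): parent n3 fail=0; on 'a' 0 → fail=1;  out {2}∪{0}={0,2}

Text stream:
pos 0 'c': at 3
pos 1 'c': at 3 (via fail)
pos 2 'a': at 4  emit P0@[2:2],P2@[1:2]
pos 3 'b': at 2 (via fail)  emit P1@[2:3]
pos 4 'b': at 0 (via fail)
pos 5 'b': at 0
pos 6 'a': at 1  emit P0@[6:6]
pos 7 'c': at 3 (via fail)
pos 8 'a': at 4  emit P0@[8:8],P2@[7:8]
pos 9 'b': at 2 (via fail)  emit P1@[8:9]
pos 10 'a': at 1 (via fail)  emit P0@[10:10]
pos 11 'c': at 3 (via fail)
pos 12 'c': at 3 (via fail)
pos 13 'a': at 4  emit P0@[13:13],P2@[12:13]
pos 14 'c': at 3 (via fail)
pos 15 'b': at 0 (via fail)
pos 16 'c': at 3
pos 17 'a': at 4  emit P0@[17:17],P2@[16:17]
pos 18 'a': at 1 (via fail)  emit P0@[18:18]
pos 19 'b': at 2  emit P1@[18:19]
pos 20 'b': at 0 (via fail)
pos 21 'c': at 3
pos 22 'a': at 4  emit P0@[22:22],P2@[21:22]
pos 23 'b': at 2 (via fail)  emit P1@[22:23]
pos 24 'c': at 3 (via fail)
pos 25 'a': at 4  emit P0@[25:25],P2@[24:25]

Result: [[2,0],[2,2],[3,1],[6,0],[8,0],[8,2],[9,1],[10,0],[13,0],[13,2],[17,0],[17,2],[18,0],[19,1],[22,0],[22,2],[23,1],[25,0],[25,2]]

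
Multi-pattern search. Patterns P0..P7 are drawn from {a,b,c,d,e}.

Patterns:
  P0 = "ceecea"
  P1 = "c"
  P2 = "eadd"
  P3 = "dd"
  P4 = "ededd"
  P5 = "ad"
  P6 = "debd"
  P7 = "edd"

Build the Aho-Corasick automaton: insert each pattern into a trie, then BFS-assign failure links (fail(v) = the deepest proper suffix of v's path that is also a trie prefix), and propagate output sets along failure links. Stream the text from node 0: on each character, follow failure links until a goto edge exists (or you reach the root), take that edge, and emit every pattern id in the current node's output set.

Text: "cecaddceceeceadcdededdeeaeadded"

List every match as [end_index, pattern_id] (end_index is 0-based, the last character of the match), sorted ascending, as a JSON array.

Build automaton:
Trie (insert patterns):
  n0 'ε': a→17 c→1 d→11 e→7
  n1 'c': e→2  ←P1
  n2 'ce': e→3
  n3 'cee': c→4
  n4 'ceec': e→5
  n5 'ceece': a→6
  n6 'ceecea': ·  ←P0
  n7 'e': a→8 d→13
  n8 'ea': d→9
  n9 'ead': d→10
  n10 'eadd': ·  ←P2
  n11 'd': d→12 e→19
  n12 'dd': ·  ←P3
  n13 'ed': d→22 e→14
  n14 'ede': d→15
  n15 'eded': d→16
  n16 'ededd': ·  ←P4
  n17 'a': d→18
  n18 'ad': ·  ←P5
  n19 'de': b→20
  n20 'deb': d→21
  n21 'debd': ·  ←P6
  n22 'edd': ·  ←P7

BFS fail/out derivation:
  fail(1) 'c': from fail(0)=0 chase 'c': 0 ⇒ 0;  out={1}∪out(0)={1}
  fail(7) 'e': from fail(0)=0 chase 'e': 0 ⇒ 0;  out=∅∪out(0)=∅
  fail(11) 'd': from fail(0)=0 chase 'd': 0 ⇒ 0;  out=∅∪out(0)=∅
  fail(17) 'a': from fail(0)=0 chase 'a': 0 ⇒ 0;  out=∅∪out(0)=∅
  fail(2) 'ce': from fail(1)=0 chase 'e': 0 ⇒ 7;  out=∅∪out(7)=∅
  fail(8) 'ea': from fail(7)=0 chase 'a': 0 ⇒ 17;  out=∅∪out(17)=∅
  fail(12) 'dd': from fail(11)=0 chase 'd': 0 ⇒ 11;  out={3}∪out(11)={3}
  fail(13) 'ed': from fail(7)=0 chase 'd': 0 ⇒ 11;  out=∅∪out(11)=∅
  fail(18) 'ad': from fail(17)=0 chase 'd': 0 ⇒ 11;  out={5}∪out(11)={5}
  fail(19) 'de': from fail(11)=0 chase 'e': 0 ⇒ 7;  out=∅∪out(7)=∅
  fail(3) 'cee': from fail(2)=7 chase 'e': 7→0 ⇒ 7;  out=∅∪out(7)=∅
  fail(9) 'ead': from fail(8)=17 chase 'd': 17 ⇒ 18;  out=∅∪out(18)={5}
  fail(14) 'ede': from fail(13)=11 chase 'e': 11 ⇒ 19;  out=∅∪out(19)=∅
  fail(20) 'deb': from fail(19)=7 chase 'b': 7→0 ⇒ 0;  out=∅∪out(0)=∅
  fail(22) 'edd': from fail(13)=11 chase 'd': 11 ⇒ 12;  out={7}∪out(12)={3,7}
  fail(4) 'ceec': from fail(3)=7 chase 'c': 7→0 ⇒ 1;  out=∅∪out(1)={1}
  fail(10) 'eadd': from fail(9)=18 chase 'd': 18→11 ⇒ 12;  out={2}∪out(12)={2,3}
  fail(15) 'eded': from fail(14)=19 chase 'd': 19→7 ⇒ 13;  out=∅∪out(13)=∅
  fail(21) 'debd': from fail(20)=0 chase 'd': 0 ⇒ 11;  out={6}∪out(11)={6}
  fail(5) 'ceece': from fail(4)=1 chase 'e': 1 ⇒ 2;  out=∅∪out(2)=∅
  fail(16) 'ededd': from fail(15)=13 chase 'd': 13 ⇒ 22;  out={4}∪out(22)={3,4,7}
  fail(6) 'ceecea': from fail(5)=2 chase 'a': 2→7 ⇒ 8;  out={0}∪out(8)={0}

Text stream:
[0] read 'c'  n0⇒n1  → match P1@[0:0]
[1] read 'e'  n1⇒n2
[2] read 'c'  n2⇒n1 ·f  → match P1@[2:2]
[3] read 'a'  n1⇒n17 ·f
[4] read 'd'  n17⇒n18  → match P5@[3:4]
[5] read 'd'  n18⇒n12 ·f  → match P3@[4:5]
[6] read 'c'  n12⇒n1 ·f  → match P1@[6:6]
[7] read 'e'  n1⇒n2
[8] read 'c'  n2⇒n1 ·f  → match P1@[8:8]
[9] read 'e'  n1⇒n2
[10] read 'e'  n2⇒n3
[11] read 'c'  n3⇒n4  → match P1@[11:11]
[12] read 'e'  n4⇒n5
[13] read 'a'  n5⇒n6  → match P0@[8:13]
[14] read 'd'  n6⇒n9 ·f  → match P5@[13:14]
[15] read 'c'  n9⇒n1 ·f  → match P1@[15:15]
[16] read 'd'  n1⇒n11 ·f
[17] read 'e'  n11⇒n19
[18] read 'd'  n19⇒n13 ·f
[19] read 'e'  n13⇒n14
[20] read 'd'  n14⇒n15
[21] read 'd'  n15⇒n16  → match P3@[20:21],P4@[17:21],P7@[19:21]
[22] read 'e'  n16⇒n19 ·f
[23] read 'e'  n19⇒n7 ·f
[24] read 'a'  n7⇒n8
[25] read 'e'  n8⇒n7 ·f
[26] read 'a'  n7⇒n8
[27] read 'd'  n8⇒n9  → match P5@[26:27]
[28] read 'd'  n9⇒n10  → match P2@[25:28],P3@[27:28]
[29] read 'e'  n10⇒n19 ·f
[30] read 'd'  n19⇒n13 ·f

All matches (sorted): [[0,1],[2,1],[4,5],[5,3],[6,1],[8,1],[11,1],[13,0],[14,5],[15,1],[21,3],[21,4],[21,7],[27,5],[28,2],[28,3]]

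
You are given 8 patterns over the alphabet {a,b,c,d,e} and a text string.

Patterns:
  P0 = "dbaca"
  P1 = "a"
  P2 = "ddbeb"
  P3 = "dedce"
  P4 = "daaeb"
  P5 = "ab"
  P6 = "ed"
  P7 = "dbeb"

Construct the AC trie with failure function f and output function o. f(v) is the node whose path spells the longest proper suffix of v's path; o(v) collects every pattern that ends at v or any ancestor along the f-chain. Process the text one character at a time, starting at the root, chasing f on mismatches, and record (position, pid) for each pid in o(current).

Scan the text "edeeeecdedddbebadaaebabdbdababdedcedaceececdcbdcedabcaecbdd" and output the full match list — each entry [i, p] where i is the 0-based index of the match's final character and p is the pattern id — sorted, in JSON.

Build automaton:
Trie nodes:
  n0 'ε': a→6 d→1 e→20
  n1 'd': a→15 b→2 d→7 e→11
  n2 'db': a→3 e→22
  n3 'dba': c→4
  n4 'dbac': a→5
  n5 'dbaca': ·  [P0 ends]
  n6 'a': b→19  [P1 ends]
  n7 'dd': b→8
  n8 'ddb': e→9
  n9 'ddbe': b→10
  n10 'ddbeb': ·  [P2 ends]
  n11 'de': d→12
  n12 'ded': c→13
  n13 'dedc': e→14
  n14 'dedce': ·  [P3 ends]
  n15 'da': a→16
  n16 'daa': e→17
  n17 'daae': b→18
  n18 'daaeb': ·  [P4 ends]
  n19 'ab': ·  [P5 ends]
  n20 'e': d→21
  n21 'ed': ·  [P6 ends]
  n22 'dbe': b→23
  n23 'dbeb': ·  [P7 ends]

Failure links (BFS by depth):
  n1('d'): parent n0 fail=0; on 'd' 0 → fail=0;  out ∅∪∅=∅
  n6('a'): parent n0 fail=0; on 'a' 0 → fail=0;  out {1}∪∅={1}
  n20('e'): parent n0 fail=0; on 'e' 0 → fail=0;  out ∅∪∅=∅
  n2('db'): parent n1 fail=0; on 'b' 0 → fail=0;  out ∅∪∅=∅
  n7('dd'): parent n1 fail=0; on 'd' 0 → fail=1;  out ∅∪∅=∅
  n11('de'): parent n1 fail=0; on 'e' 0 → fail=20;  out ∅∪∅=∅
  n15('da'): parent n1 fail=0; on 'a' 0 → fail=6;  out ∅∪{1}={1}
  n19('ab'): parent n6 fail=0; on 'b' 0 → fail=0;  out {5}∪∅={5}
  n21('ed'): parent n20 fail=0; on 'd' 0 → fail=1;  out {6}∪∅={6}
  n3('dba'): parent n2 fail=0; on 'a' 0 → fail=6;  out ∅∪{1}={1}
  n8('ddb'): parent n7 fail=1; on 'b' 1 → fail=2;  out ∅∪∅=∅
  n12('ded'): parent n11 fail=20; on 'd' 20 → fail=21;  out ∅∪{6}={6}
  n16('daa'): parent n15 fail=6; on 'a' 6→0 → fail=6;  out ∅∪{1}={1}
  n22('dbe'): parent n2 fail=0; on 'e' 0 → fail=20;  out ∅∪∅=∅
  n4('dbac'): parent n3 fail=6; on 'c' 6→0 → fail=0;  out ∅∪∅=∅
  n9('ddbe'): parent n8 fail=2; on 'e' 2 → fail=22;  out ∅∪∅=∅
  n13('dedc'): parent n12 fail=21; on 'c' 21→1→0 → fail=0;  out ∅∪∅=∅
  n17('daae'): parent n16 fail=6; on 'e' 6→0 → fail=20;  out ∅∪∅=∅
  n23('dbeb'): parent n22 fail=20; on 'b' 20→0 → fail=0;  out {7}∪∅={7}
  n5('dbaca'): parent n4 fail=0; on 'a' 0 → fail=6;  out {0}∪{1}={0,1}
  n10('ddbeb'): parent n9 fail=22; on 'b' 22 → fail=23;  out {2}∪{7}={2,7}
  n14('dedce'): parent n13 fail=0; on 'e' 0 → fail=20;  out {3}∪∅={3}
  n18('daaeb'): parent n17 fail=20; on 'b' 20→0 → fail=0;  out {4}∪∅={4}

Run:
i=0 'e': node 0→20
i=1 'd': node 20→21  emit P6@[0:1]
i=2 'e': node 21→11 (fail-walked)
i=3 'e': node 11→20 (fail-walked)
i=4 'e': node 20→20 (fail-walked)
i=5 'e': node 20→20 (fail-walked)
i=6 'c': node 20→0 (fail-walked)
i=7 'd': node 0→1
i=8 'e': node 1→11
i=9 'd': node 11→12  emit P6@[8:9]
i=10 'd': node 12→7 (fail-walked)
i=11 'd': node 7→7 (fail-walked)
i=12 'b': node 7→8
i=13 'e': node 8→9
i=14 'b': node 9→10  emit P2@[10:14],P7@[11:14]
i=15 'a': node 10→6 (fail-walked)  emit P1@[15:15]
i=16 'd': node 6→1 (fail-walked)
i=17 'a': node 1→15  emit P1@[17:17]
i=18 'a': node 15→16  emit P1@[18:18]
i=19 'e': node 16→17
i=20 'b': node 17→18  emit P4@[16:20]
i=21 'a': node 18→6 (fail-walked)  emit P1@[21:21]
i=22 'b': node 6→19  emit P5@[21:22]
i=23 'd': node 19→1 (fail-walked)
i=24 'b': node 1→2
i=25 'd': node 2→1 (fail-walked)
i=26 'a': node 1→15  emit P1@[26:26]
i=27 'b': node 15→19 (fail-walked)  emit P5@[26:27]
i=28 'a': node 19→6 (fail-walked)  emit P1@[28:28]
i=29 'b': node 6→19  emit P5@[28:29]
i=30 'd': node 19→1 (fail-walked)
i=31 'e': node 1→11
i=32 'd': node 11→12  emit P6@[31:32]
i=33 'c': node 12→13
i=34 'e': node 13→14  emit P3@[30:34]
i=35 'd': node 14→21 (fail-walked)  emit P6@[34:35]
i=36 'a': node 21→15 (fail-walked)  emit P1@[36:36]
i=37 'c': node 15→0 (fail-walked)
i=38 'e': node 0→20
i=39 'e': node 20→20 (fail-walked)
i=40 'c': node 20→0 (fail-walked)
i=41 'e': node 0→20
i=42 'c': node 20→0 (fail-walked)
i=43 'd': node 0→1
i=44 'c': node 1→0 (fail-walked)
i=45 'b': node 0→0
i=46 'd': node 0→1
i=47 'c': node 1→0 (fail-walked)
i=48 'e': node 0→20
i=49 'd': node 20→21  emit P6@[48:49]
i=50 'a': node 21→15 (fail-walked)  emit P1@[50:50]
i=51 'b': node 15→19 (fail-walked)  emit P5@[50:51]
i=52 'c': node 19→0 (fail-walked)
i=53 'a': node 0→6  emit P1@[53:53]
i=54 'e': node 6→20 (fail-walked)
i=55 'c': node 20→0 (fail-walked)
i=56 'b': node 0→0
i=57 'd': node 0→1
i=58 'd': node 1→7

Result: [[1,6],[9,6],[14,2],[14,7],[15,1],[17,1],[18,1],[20,4],[21,1],[22,5],[26,1],[27,5],[28,1],[29,5],[32,6],[34,3],[35,6],[36,1],[49,6],[50,1],[51,5],[53,1]]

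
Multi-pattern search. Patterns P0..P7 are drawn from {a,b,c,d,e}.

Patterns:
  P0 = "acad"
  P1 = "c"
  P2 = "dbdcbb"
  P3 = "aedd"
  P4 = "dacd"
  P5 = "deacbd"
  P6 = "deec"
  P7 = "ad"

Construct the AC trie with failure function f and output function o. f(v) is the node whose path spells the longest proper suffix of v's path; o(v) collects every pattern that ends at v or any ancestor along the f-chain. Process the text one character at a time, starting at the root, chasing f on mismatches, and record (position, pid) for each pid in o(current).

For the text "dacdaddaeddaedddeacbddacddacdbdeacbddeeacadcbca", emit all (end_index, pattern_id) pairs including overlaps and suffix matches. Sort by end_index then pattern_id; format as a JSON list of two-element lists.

Construct AC machine:
Trie nodes:
  0='ε' goto a→1 c→5 d→6
  1='a' goto c→2 d→25 e→12
  2='ac' goto a→3
  3='aca' goto d→4
  4='acad' goto ·  ←P0
  5='c' goto ·  ←P1
  6='d' goto a→15 b→7 e→18
  7='db' goto d→8
  8='dbd' goto c→9
  9='dbdc' goto b→10
  10='dbdcb' goto b→11
  11='dbdcbb' goto ·  ←P2
  12='ae' goto d→13
  13='aed' goto d→14
  14='aedd' goto ·  ←P3
  15='da' goto c→16
  16='dac' goto d→17
  17='dacd' goto ·  ←P4
  18='de' goto a→19 e→23
  19='dea' goto c→20
  20='deac' goto b→21
  21='deacb' goto d→22
  22='deacbd' goto ·  ←P5
  23='dee' goto c→24
  24='deec' goto ·  ←P6
  25='ad' goto ·  ←P7

BFS fail/out derivation:
  fail(1) 'a': from fail(0)=0 chase 'a': 0 ⇒ 0;  out=∅∪out(0)=∅
  fail(5) 'c': from fail(0)=0 chase 'c': 0 ⇒ 0;  out={1}∪out(0)={1}
  fail(6) 'd': from fail(0)=0 chase 'd': 0 ⇒ 0;  out=∅∪out(0)=∅
  fail(2) 'ac': from fail(1)=0 chase 'c': 0 ⇒ 5;  out=∅∪out(5)={1}
  fail(7) 'db': from fail(6)=0 chase 'b': 0 ⇒ 0;  out=∅∪out(0)=∅
  fail(12) 'ae': from fail(1)=0 chase 'e': 0 ⇒ 0;  out=∅∪out(0)=∅
  fail(15) 'da': from fail(6)=0 chase 'a': 0 ⇒ 1;  out=∅∪out(1)=∅
  fail(18) 'de': from fail(6)=0 chase 'e': 0 ⇒ 0;  out=∅∪out(0)=∅
  fail(25) 'ad': from fail(1)=0 chase 'd': 0 ⇒ 6;  out={7}∪out(6)={7}
  fail(3) 'aca': from fail(2)=5 chase 'a': 5→0 ⇒ 1;  out=∅∪out(1)=∅
  fail(8) 'dbd': from fail(7)=0 chase 'd': 0 ⇒ 6;  out=∅∪out(6)=∅
  fail(13) 'aed': from fail(12)=0 chase 'd': 0 ⇒ 6;  out=∅∪out(6)=∅
  fail(16) 'dac': from fail(15)=1 chase 'c': 1 ⇒ 2;  out=∅∪out(2)={1}
  fail(19) 'dea': from fail(18)=0 chase 'a': 0 ⇒ 1;  out=∅∪out(1)=∅
  fail(23) 'dee': from fail(18)=0 chase 'e': 0 ⇒ 0;  out=∅∪out(0)=∅
  fail(4) 'acad': from fail(3)=1 chase 'd': 1 ⇒ 25;  out={0}∪out(25)={0,7}
  fail(9) 'dbdc': from fail(8)=6 chase 'c': 6→0 ⇒ 5;  out=∅∪out(5)={1}
  fail(14) 'aedd': from fail(13)=6 chase 'd': 6→0 ⇒ 6;  out={3}∪out(6)={3}
  fail(17) 'dacd': from fail(16)=2 chase 'd': 2→5→0 ⇒ 6;  out={4}∪out(6)={4}
  fail(20) 'deac': from fail(19)=1 chase 'c': 1 ⇒ 2;  out=∅∪out(2)={1}
  fail(24) 'deec': from fail(23)=0 chase 'c': 0 ⇒ 5;  out={6}∪out(5)={1,6}
  fail(10) 'dbdcb': from fail(9)=5 chase 'b': 5→0 ⇒ 0;  out=∅∪out(0)=∅
  fail(21) 'deacb': from fail(20)=2 chase 'b': 2→5→0 ⇒ 0;  out=∅∪out(0)=∅
  fail(11) 'dbdcbb': from fail(10)=0 chase 'b': 0 ⇒ 0;  out={2}∪out(0)={2}
  fail(22) 'deacbd': from fail(21)=0 chase 'd': 0 ⇒ 6;  out={5}∪out(6)={5}

Run:
pos 0 'd': at 6
pos 1 'a': at 15
pos 2 'c': at 16  → match P1@[2:2]
pos 3 'd': at 17  → match P4@[0:3]
pos 4 'a': at 15 (via fail)
pos 5 'd': at 25 (via fail)  → match P7@[4:5]
pos 6 'd': at 6 (via fail)
pos 7 'a': at 15
pos 8 'e': at 12 (via fail)
pos 9 'd': at 13
pos 10 'd': at 14  → match P3@[7:10]
pos 11 'a': at 15 (via fail)
pos 12 'e': at 12 (via fail)
pos 13 'd': at 13
pos 14 'd': at 14  → match P3@[11:14]
pos 15 'd': at 6 (via fail)
pos 16 'e': at 18
pos 17 'a': at 19
pos 18 'c': at 20  → match P1@[18:18]
pos 19 'b': at 21
pos 20 'd': at 22  → match P5@[15:20]
pos 21 'd': at 6 (via fail)
pos 22 'a': at 15
pos 23 'c': at 16  → match P1@[23:23]
pos 24 'd': at 17  → match P4@[21:24]
pos 25 'd': at 6 (via fail)
pos 26 'a': at 15
pos 27 'c': at 16  → match P1@[27:27]
pos 28 'd': at 17  → match P4@[25:28]
pos 29 'b': at 7 (via fail)
pos 30 'd': at 8
pos 31 'e': at 18 (via fail)
pos 32 'a': at 19
pos 33 'c': at 20  → match P1@[33:33]
pos 34 'b': at 21
pos 35 'd': at 22  → match P5@[30:35]
pos 36 'd': at 6 (via fail)
pos 37 'e': at 18
pos 38 'e': at 23
pos 39 'a': at 1 (via fail)
pos 40 'c': at 2  → match P1@[40:40]
pos 41 'a': at 3
pos 42 'd': at 4  → match P0@[39:42],P7@[41:42]
pos 43 'c': at 5 (via fail)  → match P1@[43:43]
pos 44 'b': at 0 (via fail)
pos 45 'c': at 5  → match P1@[45:45]
pos 46 'a': at 1 (via fail)

All matches (sorted): [[2,1],[3,4],[5,7],[10,3],[14,3],[18,1],[20,5],[23,1],[24,4],[27,1],[28,4],[33,1],[35,5],[40,1],[42,0],[42,7],[43,1],[45,1]]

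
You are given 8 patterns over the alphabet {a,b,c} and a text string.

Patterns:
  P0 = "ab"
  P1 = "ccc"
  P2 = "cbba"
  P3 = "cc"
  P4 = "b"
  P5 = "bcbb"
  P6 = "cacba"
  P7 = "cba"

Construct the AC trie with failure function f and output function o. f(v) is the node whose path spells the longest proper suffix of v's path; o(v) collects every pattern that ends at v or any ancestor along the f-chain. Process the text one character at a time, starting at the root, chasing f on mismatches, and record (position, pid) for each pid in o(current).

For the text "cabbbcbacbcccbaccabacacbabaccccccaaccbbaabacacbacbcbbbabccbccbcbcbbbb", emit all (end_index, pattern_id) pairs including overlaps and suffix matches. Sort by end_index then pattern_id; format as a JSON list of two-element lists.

Build automaton:
Trie (insert patterns):
  0='ε' goto a→1 b→9 c→3
  1='a' goto b→2
  2='ab' goto ·  ←P0
  3='c' goto a→13 b→6 c→4
  4='cc' goto c→5  ←P3
  5='ccc' goto ·  ←P1
  6='cb' goto a→17 b→7
  7='cbb' goto a→8
  8='cbba' goto ·  ←P2
  9='b' goto c→10  ←P4
  10='bc' goto b→11
  11='bcb' goto b→12
  12='bcbb' goto ·  ←P5
  13='ca' goto c→14
  14='cac' goto b→15
  15='cacb' goto a→16
  16='cacba' goto ·  ←P6
  17='cba' goto ·  ←P7

Failure links (BFS by depth):
  n1('a'): parent n0 fail=0; on 'a' 0 → fail=0;  out ∅∪∅=∅
  n3('c'): parent n0 fail=0; on 'c' 0 → fail=0;  out ∅∪∅=∅
  n9('b'): parent n0 fail=0; on 'b' 0 → fail=0;  out {4}∪∅={4}
  n2('ab'): parent n1 fail=0; on 'b' 0 → fail=9;  out {0}∪{4}={0,4}
  n4('cc'): parent n3 fail=0; on 'c' 0 → fail=3;  out {3}∪∅={3}
  n6('cb'): parent n3 fail=0; on 'b' 0 → fail=9;  out ∅∪{4}={4}
  n10('bc'): parent n9 fail=0; on 'c' 0 → fail=3;  out ∅∪∅=∅
  n13('ca'): parent n3 fail=0; on 'a' 0 → fail=1;  out ∅∪∅=∅
  n5('ccc'): parent n4 fail=3; on 'c' 3 → fail=4;  out {1}∪{3}={1,3}
  n7('cbb'): parent n6 fail=9; on 'b' 9→0 → fail=9;  out ∅∪{4}={4}
  n11('bcb'): parent n10 fail=3; on 'b' 3 → fail=6;  out ∅∪{4}={4}
  n14('cac'): parent n13 fail=1; on 'c' 1→0 → fail=3;  out ∅∪∅=∅
  n17('cba'): parent n6 fail=9; on 'a' 9→0 → fail=1;  out {7}∪∅={7}
  n8('cbba'): parent n7 fail=9; on 'a' 9→0 → fail=1;  out {2}∪∅={2}
  n12('bcbb'): parent n11 fail=6; on 'b' 6 → fail=7;  out {5}∪{4}={4,5}
  n15('cacb'): parent n14 fail=3; on 'b' 3 → fail=6;  out ∅∪{4}={4}
  n16('cacba'): parent n15 fail=6; on 'a' 6 → fail=17;  out {6}∪{7}={6,7}

Run:
pos 0 'c': at 3
pos 1 'a': at 13
pos 2 'b': at 2 ·f  ** P0@[1:2],P4@[2:2]
pos 3 'b': at 9 ·f  ** P4@[3:3]
pos 4 'b': at 9 ·f  ** P4@[4:4]
pos 5 'c': at 10
pos 6 'b': at 11  ** P4@[6:6]
pos 7 'a': at 17 ·f  ** P7@[5:7]
pos 8 'c': at 3 ·f
pos 9 'b': at 6  ** P4@[9:9]
pos 10 'c': at 10 ·f
pos 11 'c': at 4 ·f  ** P3@[10:11]
pos 12 'c': at 5  ** P1@[10:12],P3@[11:12]
pos 13 'b': at 6 ·f  ** P4@[13:13]
pos 14 'a': at 17  ** P7@[12:14]
pos 15 'c': at 3 ·f
pos 16 'c': at 4  ** P3@[15:16]
pos 17 'a': at 13 ·f
pos 18 'b': at 2 ·f  ** P0@[17:18],P4@[18:18]
pos 19 'a': at 1 ·f
pos 20 'c': at 3 ·f
pos 21 'a': at 13
pos 22 'c': at 14
pos 23 'b': at 15  ** P4@[23:23]
pos 24 'a': at 16  ** P6@[20:24],P7@[22:24]
pos 25 'b': at 2 ·f  ** P0@[24:25],P4@[25:25]
pos 26 'a': at 1 ·f
pos 27 'c': at 3 ·f
pos 28 'c': at 4  ** P3@[27:28]
pos 29 'c': at 5  ** P1@[27:29],P3@[28:29]
pos 30 'c': at 5 ·f  ** P1@[28:30],P3@[29:30]
pos 31 'c': at 5 ·f  ** P1@[29:31],P3@[30:31]
pos 32 'c': at 5 ·f  ** P1@[30:32],P3@[31:32]
pos 33 'a': at 13 ·f
pos 34 'a': at 1 ·f
pos 35 'c': at 3 ·f
pos 36 'c': at 4  ** P3@[35:36]
pos 37 'b': at 6 ·f  ** P4@[37:37]
pos 38 'b': at 7  ** P4@[38:38]
pos 39 'a': at 8  ** P2@[36:39]
pos 40 'a': at 1 ·f
pos 41 'b': at 2  ** P0@[40:41],P4@[41:41]
pos 42 'a': at 1 ·f
pos 43 'c': at 3 ·f
pos 44 'a': at 13
pos 45 'c': at 14
pos 46 'b': at 15  ** P4@[46:46]
pos 47 'a': at 16  ** P6@[43:47],P7@[45:47]
pos 48 'c': at 3 ·f
pos 49 'b': at 6  ** P4@[49:49]
pos 50 'c': at 10 ·f
pos 51 'b': at 11  ** P4@[51:51]
pos 52 'b': at 12  ** P4@[52:52],P5@[49:52]
pos 53 'b': at 9 ·f  ** P4@[53:53]
pos 54 'a': at 1 ·f
pos 55 'b': at 2  ** P0@[54:55],P4@[55:55]
pos 56 'c': at 10 ·f
pos 57 'c': at 4 ·f  ** P3@[56:57]
pos 58 'b': at 6 ·f  ** P4@[58:58]
pos 59 'c': at 10 ·f
pos 60 'c': at 4 ·f  ** P3@[59:60]
pos 61 'b': at 6 ·f  ** P4@[61:61]
pos 62 'c': at 10 ·f
pos 63 'b': at 11  ** P4@[63:63]
pos 64 'c': at 10 ·f
pos 65 'b': at 11  ** P4@[65:65]
pos 66 'b': at 12  ** P4@[66:66],P5@[63:66]
pos 67 'b': at 9 ·f  ** P4@[67:67]
pos 68 'b': at 9 ·f  ** P4@[68:68]

All matches (sorted): [[2,0],[2,4],[3,4],[4,4],[6,4],[7,7],[9,4],[11,3],[12,1],[12,3],[13,4],[14,7],[16,3],[18,0],[18,4],[23,4],[24,6],[24,7],[25,0],[25,4],[28,3],[29,1],[29,3],[30,1],[30,3],[31,1],[31,3],[32,1],[32,3],[36,3],[37,4],[38,4],[39,2],[41,0],[41,4],[46,4],[47,6],[47,7],[49,4],[51,4],[52,4],[52,5],[53,4],[55,0],[55,4],[57,3],[58,4],[60,3],[61,4],[63,4],[65,4],[66,4],[66,5],[67,4],[68,4]]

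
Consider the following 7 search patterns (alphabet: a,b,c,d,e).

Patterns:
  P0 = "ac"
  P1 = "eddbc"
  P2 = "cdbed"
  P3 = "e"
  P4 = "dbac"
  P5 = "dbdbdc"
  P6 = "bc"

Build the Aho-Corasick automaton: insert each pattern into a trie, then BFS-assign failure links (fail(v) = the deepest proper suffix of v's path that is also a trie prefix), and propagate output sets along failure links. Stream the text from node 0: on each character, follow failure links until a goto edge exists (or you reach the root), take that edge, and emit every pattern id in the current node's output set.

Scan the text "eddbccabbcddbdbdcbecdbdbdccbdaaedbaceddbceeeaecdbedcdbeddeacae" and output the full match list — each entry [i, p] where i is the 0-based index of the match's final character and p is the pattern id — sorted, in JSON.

Construct AC machine:
Trie (insert patterns):
  n0 'ε': a→1 b→21 c→8 d→13 e→3
  n1 'a': c→2
  n2 'ac': ·  ←P0
  n3 'e': d→4  ←P3
  n4 'ed': d→5
  n5 'edd': b→6
  n6 'eddb': c→7
  n7 'eddbc': ·  ←P1
  n8 'c': d→9
  n9 'cd': b→10
  n10 'cdb': e→11
  n11 'cdbe': d→12
  n12 'cdbed': ·  ←P2
  n13 'd': b→14
  n14 'db': a→15 d→17
  n15 'dba': c→16
  n16 'dbac': ·  ←P4
  n17 'dbd': b→18
  n18 'dbdb': d→19
  n19 'dbdbd': c→20
  n20 'dbdbdc': ·  ←P5
  n21 'b': c→22
  n22 'bc': ·  ←P6

BFS fail/out derivation:
  fail(1) 'a': from fail(0)=0 chase 'a': 0 ⇒ 0;  out=∅∪out(0)=∅
  fail(3) 'e': from fail(0)=0 chase 'e': 0 ⇒ 0;  out={3}∪out(0)={3}
  fail(8) 'c': from fail(0)=0 chase 'c': 0 ⇒ 0;  out=∅∪out(0)=∅
  fail(13) 'd': from fail(0)=0 chase 'd': 0 ⇒ 0;  out=∅∪out(0)=∅
  fail(21) 'b': from fail(0)=0 chase 'b': 0 ⇒ 0;  out=∅∪out(0)=∅
  fail(2) 'ac': from fail(1)=0 chase 'c': 0 ⇒ 8;  out={0}∪out(8)={0}
  fail(4) 'ed': from fail(3)=0 chase 'd': 0 ⇒ 13;  out=∅∪out(13)=∅
  fail(9) 'cd': from fail(8)=0 chase 'd': 0 ⇒ 13;  out=∅∪out(13)=∅
  fail(14) 'db': from fail(13)=0 chase 'b': 0 ⇒ 21;  out=∅∪out(21)=∅
  fail(22) 'bc': from fail(21)=0 chase 'c': 0 ⇒ 8;  out={6}∪out(8)={6}
  fail(5) 'edd': from fail(4)=13 chase 'd': 13→0 ⇒ 13;  out=∅∪out(13)=∅
  fail(10) 'cdb': from fail(9)=13 chase 'b': 13 ⇒ 14;  out=∅∪out(14)=∅
  fail(15) 'dba': from fail(14)=21 chase 'a': 21→0 ⇒ 1;  out=∅∪out(1)=∅
  fail(17) 'dbd': from fail(14)=21 chase 'd': 21→0 ⇒ 13;  out=∅∪out(13)=∅
  fail(6) 'eddb': from fail(5)=13 chase 'b': 13 ⇒ 14;  out=∅∪out(14)=∅
  fail(11) 'cdbe': from fail(10)=14 chase 'e': 14→21→0 ⇒ 3;  out=∅∪out(3)={3}
  fail(16) 'dbac': from fail(15)=1 chase 'c': 1 ⇒ 2;  out={4}∪out(2)={0,4}
  fail(18) 'dbdb': from fail(17)=13 chase 'b': 13 ⇒ 14;  out=∅∪out(14)=∅
  fail(7) 'eddbc': from fail(6)=14 chase 'c': 14→21 ⇒ 22;  out={1}∪out(22)={1,6}
  fail(12) 'cdbed': from fail(11)=3 chase 'd': 3 ⇒ 4;  out={2}∪out(4)={2}
  fail(19) 'dbdbd': from fail(18)=14 chase 'd': 14 ⇒ 17;  out=∅∪out(17)=∅
  fail(20) 'dbdbdc': from fail(19)=17 chase 'c': 17→13→0 ⇒ 8;  out={5}∪out(8)={5}

Scan:
[0] read 'e'  n0⇒n3  ** P3@[0:0]
[1] read 'd'  n3⇒n4
[2] read 'd'  n4⇒n5
[3] read 'b'  n5⇒n6
[4] read 'c'  n6⇒n7  ** P1@[0:4],P6@[3:4]
[5] read 'c'  n7⇒n8 (via fail)
[6] read 'a'  n8⇒n1 (via fail)
[7] read 'b'  n1⇒n21 (via fail)
[8] read 'b'  n21⇒n21 (via fail)
[9] read 'c'  n21⇒n22  ** P6@[8:9]
[10] read 'd'  n22⇒n9 (via fail)
[11] read 'd'  n9⇒n13 (via fail)
[12] read 'b'  n13⇒n14
[13] read 'd'  n14⇒n17
[14] read 'b'  n17⇒n18
[15] read 'd'  n18⇒n19
[16] read 'c'  n19⇒n20  ** P5@[11:16]
[17] read 'b'  n20⇒n21 (via fail)
[18] read 'e'  n21⇒n3 (via fail)  ** P3@[18:18]
[19] read 'c'  n3⇒n8 (via fail)
[20] read 'd'  n8⇒n9
[21] read 'b'  n9⇒n10
[22] read 'd'  n10⇒n17 (via fail)
[23] read 'b'  n17⇒n18
[24] read 'd'  n18⇒n19
[25] read 'c'  n19⇒n20  ** P5@[20:25]
[26] read 'c'  n20⇒n8 (via fail)
[27] read 'b'  n8⇒n21 (via fail)
[28] read 'd'  n21⇒n13 (via fail)
[29] read 'a'  n13⇒n1 (via fail)
[30] read 'a'  n1⇒n1 (via fail)
[31] read 'e'  n1⇒n3 (via fail)  ** P3@[31:31]
[32] read 'd'  n3⇒n4
[33] read 'b'  n4⇒n14 (via fail)
[34] read 'a'  n14⇒n15
[35] read 'c'  n15⇒n16  ** P0@[34:35],P4@[32:35]
[36] read 'e'  n16⇒n3 (via fail)  ** P3@[36:36]
[37] read 'd'  n3⇒n4
[38] read 'd'  n4⇒n5
[39] read 'b'  n5⇒n6
[40] read 'c'  n6⇒n7  ** P1@[36:40],P6@[39:40]
[41] read 'e'  n7⇒n3 (via fail)  ** P3@[41:41]
[42] read 'e'  n3⇒n3 (via fail)  ** P3@[42:42]
[43] read 'e'  n3⇒n3 (via fail)  ** P3@[43:43]
[44] read 'a'  n3⇒n1 (via fail)
[45] read 'e'  n1⇒n3 (via fail)  ** P3@[45:45]
[46] read 'c'  n3⇒n8 (via fail)
[47] read 'd'  n8⇒n9
[48] read 'b'  n9⇒n10
[49] read 'e'  n10⇒n11  ** P3@[49:49]
[50] read 'd'  n11⇒n12  ** P2@[46:50]
[51] read 'c'  n12⇒n8 (via fail)
[52] read 'd'  n8⇒n9
[53] read 'b'  n9⇒n10
[54] read 'e'  n10⇒n11  ** P3@[54:54]
[55] read 'd'  n11⇒n12  ** P2@[51:55]
[56] read 'd'  n12⇒n5 (via fail)
[57] read 'e'  n5⇒n3 (via fail)  ** P3@[57:57]
[58] read 'a'  n3⇒n1 (via fail)
[59] read 'c'  n1⇒n2  ** P0@[58:59]
[60] read 'a'  n2⇒n1 (via fail)
[61] read 'e'  n1⇒n3 (via fail)  ** P3@[61:61]

All matches (sorted): [[0,3],[4,1],[4,6],[9,6],[16,5],[18,3],[25,5],[31,3],[35,0],[35,4],[36,3],[40,1],[40,6],[41,3],[42,3],[43,3],[45,3],[49,3],[50,2],[54,3],[55,2],[57,3],[59,0],[61,3]]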